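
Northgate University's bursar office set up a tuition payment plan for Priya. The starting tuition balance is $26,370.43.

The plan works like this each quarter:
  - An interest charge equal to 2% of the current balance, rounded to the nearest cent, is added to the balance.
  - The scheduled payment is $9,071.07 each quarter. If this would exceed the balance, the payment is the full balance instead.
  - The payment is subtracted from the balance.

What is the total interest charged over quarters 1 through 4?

Quarter 1: $26,370.43 +$527.41 interest = $26,897.84; pay $9,071.07 → $17,826.77
Quarter 2: $17,826.77 +$356.54 interest = $18,183.31; pay $9,071.07 → $9,112.24
Quarter 3: $9,112.24 +$182.24 interest = $9,294.48; pay $9,071.07 → $223.41
Quarter 4: $223.41 +$4.47 interest = $227.88; pay $227.88 → $0.00
Total interest: $527.41 + $356.54 + $182.24 + $4.47 = $1,070.66

$1,070.66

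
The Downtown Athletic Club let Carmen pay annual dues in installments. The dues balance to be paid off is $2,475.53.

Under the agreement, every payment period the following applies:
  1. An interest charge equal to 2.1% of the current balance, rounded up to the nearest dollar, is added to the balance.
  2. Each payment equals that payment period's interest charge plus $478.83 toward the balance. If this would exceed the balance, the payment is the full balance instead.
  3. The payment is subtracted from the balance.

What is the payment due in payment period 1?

Payment period 1: $2,475.53 +$52.00 interest = $2,527.53; pay $530.83 → $1,996.70

$530.83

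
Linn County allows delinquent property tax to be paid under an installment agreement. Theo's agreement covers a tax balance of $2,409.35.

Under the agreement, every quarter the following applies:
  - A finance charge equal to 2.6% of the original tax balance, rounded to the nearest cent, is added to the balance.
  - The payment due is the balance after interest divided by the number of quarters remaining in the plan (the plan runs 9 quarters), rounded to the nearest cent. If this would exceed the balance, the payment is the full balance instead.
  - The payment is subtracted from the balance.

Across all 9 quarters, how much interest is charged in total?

Quarter 1: opening $2,409.35; interest $62.64 → $2,471.99; payment $274.67; balance $2,197.32
Quarter 2: opening $2,197.32; interest $62.64 → $2,259.96; payment $282.50; balance $1,977.46
Quarter 3: opening $1,977.46; interest $62.64 → $2,040.10; payment $291.44; balance $1,748.66
Quarter 4: opening $1,748.66; interest $62.64 → $1,811.30; payment $301.88; balance $1,509.42
Quarter 5: opening $1,509.42; interest $62.64 → $1,572.06; payment $314.41; balance $1,257.65
Quarter 6: opening $1,257.65; interest $62.64 → $1,320.29; payment $330.07; balance $990.22
Quarter 7: opening $990.22; interest $62.64 → $1,052.86; payment $350.95; balance $701.91
Quarter 8: opening $701.91; interest $62.64 → $764.55; payment $382.28; balance $382.27
Quarter 9: opening $382.27; interest $62.64 → $444.91; payment $444.91; balance $0.00
Total interest: $62.64 + $62.64 + $62.64 + $62.64 + $62.64 + $62.64 + $62.64 + $62.64 + $62.64 = $563.76

$563.76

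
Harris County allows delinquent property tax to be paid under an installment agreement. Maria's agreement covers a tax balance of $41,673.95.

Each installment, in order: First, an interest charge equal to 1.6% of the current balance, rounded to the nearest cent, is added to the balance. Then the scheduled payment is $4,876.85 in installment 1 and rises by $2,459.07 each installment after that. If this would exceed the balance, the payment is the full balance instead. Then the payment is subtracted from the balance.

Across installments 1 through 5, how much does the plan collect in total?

# | Opening | Interest | Payment | End bal
1 | $41,673.95 | $666.78 | $4,876.85 | $37,463.88
2 | $37,463.88 | $599.42 | $7,335.92 | $30,727.38
3 | $30,727.38 | $491.64 | $9,794.99 | $21,424.03
4 | $21,424.03 | $342.78 | $12,254.06 | $9,512.75
5 | $9,512.75 | $152.20 | $9,664.95 | $0.00
Total paid: $43,926.77

$43,926.77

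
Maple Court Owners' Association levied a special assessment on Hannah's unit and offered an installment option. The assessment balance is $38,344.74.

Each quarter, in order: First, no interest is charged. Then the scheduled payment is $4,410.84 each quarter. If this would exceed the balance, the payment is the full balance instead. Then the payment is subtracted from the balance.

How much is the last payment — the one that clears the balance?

$3,058.02

Quarter 1: $38,344.74 − $4,410.84 → $33,933.90
Quarter 2: $33,933.90 − $4,410.84 → $29,523.06
Quarter 3: $29,523.06 − $4,410.84 → $25,112.22
Quarter 4: $25,112.22 − $4,410.84 → $20,701.38
Quarter 5: $20,701.38 − $4,410.84 → $16,290.54
Quarter 6: $16,290.54 − $4,410.84 → $11,879.70
Quarter 7: $11,879.70 − $4,410.84 → $7,468.86
Quarter 8: $7,468.86 − $4,410.84 → $3,058.02
Quarter 9: $3,058.02 − $3,058.02 → $0.00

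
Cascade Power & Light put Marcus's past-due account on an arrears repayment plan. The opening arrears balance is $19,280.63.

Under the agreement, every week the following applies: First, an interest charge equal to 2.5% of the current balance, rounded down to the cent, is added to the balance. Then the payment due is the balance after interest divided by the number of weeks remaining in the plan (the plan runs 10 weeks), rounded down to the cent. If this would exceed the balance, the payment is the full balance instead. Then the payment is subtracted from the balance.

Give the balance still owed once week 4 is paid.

$12,769.32

Week 1: $19,280.63 +$482.01 interest = $19,762.64; pay $1,976.26 → $17,786.38
Week 2: $17,786.38 +$444.65 interest = $18,231.03; pay $2,025.67 → $16,205.36
Week 3: $16,205.36 +$405.13 interest = $16,610.49; pay $2,076.31 → $14,534.18
Week 4: $14,534.18 +$363.35 interest = $14,897.53; pay $2,128.21 → $12,769.32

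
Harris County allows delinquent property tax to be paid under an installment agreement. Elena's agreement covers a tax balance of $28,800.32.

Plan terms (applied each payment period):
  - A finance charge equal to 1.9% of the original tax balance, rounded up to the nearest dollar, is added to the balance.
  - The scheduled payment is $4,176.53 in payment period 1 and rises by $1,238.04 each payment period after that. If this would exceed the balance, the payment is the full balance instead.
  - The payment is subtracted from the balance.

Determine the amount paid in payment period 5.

$7,405.96

# | Opening | Interest | Payment | End bal
1 | $28,800.32 | $548.00 | $4,176.53 | $25,171.79
2 | $25,171.79 | $548.00 | $5,414.57 | $20,305.22
3 | $20,305.22 | $548.00 | $6,652.61 | $14,200.61
4 | $14,200.61 | $548.00 | $7,890.65 | $6,857.96
5 | $6,857.96 | $548.00 | $7,405.96 | $0.00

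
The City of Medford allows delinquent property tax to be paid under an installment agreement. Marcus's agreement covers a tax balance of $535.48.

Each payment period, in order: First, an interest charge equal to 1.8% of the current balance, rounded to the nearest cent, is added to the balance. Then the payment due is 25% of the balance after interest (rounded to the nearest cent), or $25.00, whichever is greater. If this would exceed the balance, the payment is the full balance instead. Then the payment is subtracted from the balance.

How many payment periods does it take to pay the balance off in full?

11

# | Opening | Interest | Payment | End bal
1 | $535.48 | $9.64 | $136.28 | $408.84
2 | $408.84 | $7.36 | $104.05 | $312.15
3 | $312.15 | $5.62 | $79.44 | $238.33
4 | $238.33 | $4.29 | $60.66 | $181.96
5 | $181.96 | $3.28 | $46.31 | $138.93
6 | $138.93 | $2.50 | $35.36 | $106.07
7 | $106.07 | $1.91 | $27.00 | $80.98
8 | $80.98 | $1.46 | $25.00 | $57.44
9 | $57.44 | $1.03 | $25.00 | $33.47
10 | $33.47 | $0.60 | $25.00 | $9.07
11 | $9.07 | $0.16 | $9.23 | $0.00
Balance reaches $0.00 in payment period 11.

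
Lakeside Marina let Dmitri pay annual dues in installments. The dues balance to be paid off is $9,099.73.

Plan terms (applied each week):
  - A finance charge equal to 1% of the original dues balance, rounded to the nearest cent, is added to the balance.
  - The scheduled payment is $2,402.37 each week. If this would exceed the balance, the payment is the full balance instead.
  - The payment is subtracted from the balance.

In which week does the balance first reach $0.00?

# | Opening | Interest | Payment | End bal
1 | $9,099.73 | $91.00 | $2,402.37 | $6,788.36
2 | $6,788.36 | $91.00 | $2,402.37 | $4,476.99
3 | $4,476.99 | $91.00 | $2,402.37 | $2,165.62
4 | $2,165.62 | $91.00 | $2,256.62 | $0.00
Balance reaches $0.00 in week 4.

4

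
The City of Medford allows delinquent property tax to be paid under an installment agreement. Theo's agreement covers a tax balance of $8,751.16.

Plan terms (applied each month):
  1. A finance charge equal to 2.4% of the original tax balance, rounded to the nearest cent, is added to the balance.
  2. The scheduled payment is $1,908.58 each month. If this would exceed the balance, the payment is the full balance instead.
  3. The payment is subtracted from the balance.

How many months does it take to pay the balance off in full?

Month 1: $8,751.16 +$210.03 interest = $8,961.19; pay $1,908.58 → $7,052.61
Month 2: $7,052.61 +$210.03 interest = $7,262.64; pay $1,908.58 → $5,354.06
Month 3: $5,354.06 +$210.03 interest = $5,564.09; pay $1,908.58 → $3,655.51
Month 4: $3,655.51 +$210.03 interest = $3,865.54; pay $1,908.58 → $1,956.96
Month 5: $1,956.96 +$210.03 interest = $2,166.99; pay $1,908.58 → $258.41
Month 6: $258.41 +$210.03 interest = $468.44; pay $468.44 → $0.00
Balance reaches $0.00 in month 6.

6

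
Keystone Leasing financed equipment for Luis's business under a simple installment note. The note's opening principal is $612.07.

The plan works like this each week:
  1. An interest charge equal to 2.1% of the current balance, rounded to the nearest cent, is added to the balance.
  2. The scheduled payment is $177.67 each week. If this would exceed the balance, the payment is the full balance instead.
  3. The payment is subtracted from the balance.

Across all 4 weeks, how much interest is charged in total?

$30.35

Week 1: opening $612.07; interest $12.85 → $624.92; payment $177.67; balance $447.25
Week 2: opening $447.25; interest $9.39 → $456.64; payment $177.67; balance $278.97
Week 3: opening $278.97; interest $5.86 → $284.83; payment $177.67; balance $107.16
Week 4: opening $107.16; interest $2.25 → $109.41; payment $109.41; balance $0.00
Total interest: $12.85 + $9.39 + $5.86 + $2.25 = $30.35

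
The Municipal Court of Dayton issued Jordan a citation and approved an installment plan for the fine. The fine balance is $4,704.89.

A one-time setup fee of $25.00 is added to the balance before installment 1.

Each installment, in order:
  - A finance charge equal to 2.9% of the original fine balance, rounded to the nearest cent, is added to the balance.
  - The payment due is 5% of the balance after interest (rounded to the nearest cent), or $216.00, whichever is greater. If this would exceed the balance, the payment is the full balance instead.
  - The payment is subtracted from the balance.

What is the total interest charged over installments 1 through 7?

Installment 1: $4,729.89 +$136.44 interest = $4,866.33; pay $243.32 → $4,623.01
Installment 2: $4,623.01 +$136.44 interest = $4,759.45; pay $237.97 → $4,521.48
Installment 3: $4,521.48 +$136.44 interest = $4,657.92; pay $232.90 → $4,425.02
Installment 4: $4,425.02 +$136.44 interest = $4,561.46; pay $228.07 → $4,333.39
Installment 5: $4,333.39 +$136.44 interest = $4,469.83; pay $223.49 → $4,246.34
Installment 6: $4,246.34 +$136.44 interest = $4,382.78; pay $219.14 → $4,163.64
Installment 7: $4,163.64 +$136.44 interest = $4,300.08; pay $216.00 → $4,084.08
Total interest: $136.44 + $136.44 + $136.44 + $136.44 + $136.44 + $136.44 + $136.44 = $955.08

$955.08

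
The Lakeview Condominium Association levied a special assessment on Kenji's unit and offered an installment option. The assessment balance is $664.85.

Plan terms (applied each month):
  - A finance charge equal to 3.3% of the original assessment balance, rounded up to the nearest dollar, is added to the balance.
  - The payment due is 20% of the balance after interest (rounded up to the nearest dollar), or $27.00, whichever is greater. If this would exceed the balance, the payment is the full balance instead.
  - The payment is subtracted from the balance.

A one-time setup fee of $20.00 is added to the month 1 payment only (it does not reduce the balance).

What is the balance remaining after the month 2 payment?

$455.85

Month 1: opening $664.85; interest $22.00 → $686.85; payment $138.00 (+ $20.00 fee); balance $548.85
Month 2: opening $548.85; interest $22.00 → $570.85; payment $115.00; balance $455.85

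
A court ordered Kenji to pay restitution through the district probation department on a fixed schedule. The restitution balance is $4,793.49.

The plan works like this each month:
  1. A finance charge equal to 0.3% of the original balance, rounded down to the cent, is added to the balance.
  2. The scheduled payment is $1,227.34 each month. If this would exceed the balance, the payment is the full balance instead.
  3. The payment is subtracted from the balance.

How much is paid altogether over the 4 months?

$4,851.01

# | Opening | Interest | Payment | End bal
1 | $4,793.49 | $14.38 | $1,227.34 | $3,580.53
2 | $3,580.53 | $14.38 | $1,227.34 | $2,367.57
3 | $2,367.57 | $14.38 | $1,227.34 | $1,154.61
4 | $1,154.61 | $14.38 | $1,168.99 | $0.00
Total paid: $4,851.01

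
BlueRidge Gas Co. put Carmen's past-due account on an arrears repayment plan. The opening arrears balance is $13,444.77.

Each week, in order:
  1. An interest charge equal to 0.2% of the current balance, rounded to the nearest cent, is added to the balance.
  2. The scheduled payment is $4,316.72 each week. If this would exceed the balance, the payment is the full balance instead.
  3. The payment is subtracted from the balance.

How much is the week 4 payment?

$550.62

Week 1: opening $13,444.77; interest $26.89 → $13,471.66; payment $4,316.72; balance $9,154.94
Week 2: opening $9,154.94; interest $18.31 → $9,173.25; payment $4,316.72; balance $4,856.53
Week 3: opening $4,856.53; interest $9.71 → $4,866.24; payment $4,316.72; balance $549.52
Week 4: opening $549.52; interest $1.10 → $550.62; payment $550.62; balance $0.00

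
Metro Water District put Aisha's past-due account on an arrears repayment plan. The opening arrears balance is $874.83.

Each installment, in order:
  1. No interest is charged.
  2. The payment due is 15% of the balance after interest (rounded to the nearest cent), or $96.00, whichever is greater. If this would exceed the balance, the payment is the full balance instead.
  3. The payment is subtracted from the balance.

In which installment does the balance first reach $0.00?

9

Installment 1: $874.83 − $131.22 → $743.61
Installment 2: $743.61 − $111.54 → $632.07
Installment 3: $632.07 − $96.00 → $536.07
Installment 4: $536.07 − $96.00 → $440.07
Installment 5: $440.07 − $96.00 → $344.07
Installment 6: $344.07 − $96.00 → $248.07
Installment 7: $248.07 − $96.00 → $152.07
Installment 8: $152.07 − $96.00 → $56.07
Installment 9: $56.07 − $56.07 → $0.00
Balance reaches $0.00 in installment 9.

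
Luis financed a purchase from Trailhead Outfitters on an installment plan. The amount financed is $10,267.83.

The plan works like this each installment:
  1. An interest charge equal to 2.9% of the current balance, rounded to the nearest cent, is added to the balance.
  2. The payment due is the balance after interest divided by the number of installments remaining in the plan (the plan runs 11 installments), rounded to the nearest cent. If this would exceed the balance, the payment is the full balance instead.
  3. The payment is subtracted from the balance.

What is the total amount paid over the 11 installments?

Installment 1: $10,267.83 +$297.77 interest = $10,565.60; pay $960.51 → $9,605.09
Installment 2: $9,605.09 +$278.55 interest = $9,883.64; pay $988.36 → $8,895.28
Installment 3: $8,895.28 +$257.96 interest = $9,153.24; pay $1,017.03 → $8,136.21
Installment 4: $8,136.21 +$235.95 interest = $8,372.16; pay $1,046.52 → $7,325.64
Installment 5: $7,325.64 +$212.44 interest = $7,538.08; pay $1,076.87 → $6,461.21
Installment 6: $6,461.21 +$187.38 interest = $6,648.59; pay $1,108.10 → $5,540.49
Installment 7: $5,540.49 +$160.67 interest = $5,701.16; pay $1,140.23 → $4,560.93
Installment 8: $4,560.93 +$132.27 interest = $4,693.20; pay $1,173.30 → $3,519.90
Installment 9: $3,519.90 +$102.08 interest = $3,621.98; pay $1,207.33 → $2,414.65
Installment 10: $2,414.65 +$70.02 interest = $2,484.67; pay $1,242.34 → $1,242.33
Installment 11: $1,242.33 +$36.03 interest = $1,278.36; pay $1,278.36 → $0.00
Total paid: $12,238.95

$12,238.95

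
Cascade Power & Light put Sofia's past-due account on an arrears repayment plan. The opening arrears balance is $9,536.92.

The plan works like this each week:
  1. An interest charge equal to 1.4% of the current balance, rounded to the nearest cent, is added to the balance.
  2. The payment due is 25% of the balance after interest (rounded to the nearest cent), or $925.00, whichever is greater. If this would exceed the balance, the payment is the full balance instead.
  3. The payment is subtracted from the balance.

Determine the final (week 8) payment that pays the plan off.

Week 1: $9,536.92 +$133.52 interest = $9,670.44; pay $2,417.61 → $7,252.83
Week 2: $7,252.83 +$101.54 interest = $7,354.37; pay $1,838.59 → $5,515.78
Week 3: $5,515.78 +$77.22 interest = $5,593.00; pay $1,398.25 → $4,194.75
Week 4: $4,194.75 +$58.73 interest = $4,253.48; pay $1,063.37 → $3,190.11
Week 5: $3,190.11 +$44.66 interest = $3,234.77; pay $925.00 → $2,309.77
Week 6: $2,309.77 +$32.34 interest = $2,342.11; pay $925.00 → $1,417.11
Week 7: $1,417.11 +$19.84 interest = $1,436.95; pay $925.00 → $511.95
Week 8: $511.95 +$7.17 interest = $519.12; pay $519.12 → $0.00

$519.12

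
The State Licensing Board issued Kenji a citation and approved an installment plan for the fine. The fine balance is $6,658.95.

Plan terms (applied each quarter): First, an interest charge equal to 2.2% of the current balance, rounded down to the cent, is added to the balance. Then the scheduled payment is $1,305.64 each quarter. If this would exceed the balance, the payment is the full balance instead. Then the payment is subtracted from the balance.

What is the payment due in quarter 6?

# | Opening | Interest | Payment | End bal
1 | $6,658.95 | $146.49 | $1,305.64 | $5,499.80
2 | $5,499.80 | $120.99 | $1,305.64 | $4,315.15
3 | $4,315.15 | $94.93 | $1,305.64 | $3,104.44
4 | $3,104.44 | $68.29 | $1,305.64 | $1,867.09
5 | $1,867.09 | $41.07 | $1,305.64 | $602.52
6 | $602.52 | $13.25 | $615.77 | $0.00

$615.77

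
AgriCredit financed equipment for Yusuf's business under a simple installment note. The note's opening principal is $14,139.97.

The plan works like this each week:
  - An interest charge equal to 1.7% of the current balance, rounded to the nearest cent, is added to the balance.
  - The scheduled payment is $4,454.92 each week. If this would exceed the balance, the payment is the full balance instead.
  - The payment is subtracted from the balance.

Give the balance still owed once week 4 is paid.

$0.00

Week 1: opening $14,139.97; interest $240.38 → $14,380.35; payment $4,454.92; balance $9,925.43
Week 2: opening $9,925.43; interest $168.73 → $10,094.16; payment $4,454.92; balance $5,639.24
Week 3: opening $5,639.24; interest $95.87 → $5,735.11; payment $4,454.92; balance $1,280.19
Week 4: opening $1,280.19; interest $21.76 → $1,301.95; payment $1,301.95; balance $0.00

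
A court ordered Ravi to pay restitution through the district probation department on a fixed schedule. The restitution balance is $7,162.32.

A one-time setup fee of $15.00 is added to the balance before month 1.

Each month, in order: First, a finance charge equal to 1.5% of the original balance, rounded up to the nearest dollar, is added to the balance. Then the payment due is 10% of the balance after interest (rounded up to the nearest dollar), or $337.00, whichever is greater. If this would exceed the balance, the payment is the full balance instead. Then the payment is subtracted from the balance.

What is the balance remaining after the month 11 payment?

$2,903.32

Month 1: $7,177.32 +$108.00 interest = $7,285.32; pay $729.00 → $6,556.32
Month 2: $6,556.32 +$108.00 interest = $6,664.32; pay $667.00 → $5,997.32
Month 3: $5,997.32 +$108.00 interest = $6,105.32; pay $611.00 → $5,494.32
Month 4: $5,494.32 +$108.00 interest = $5,602.32; pay $561.00 → $5,041.32
Month 5: $5,041.32 +$108.00 interest = $5,149.32; pay $515.00 → $4,634.32
Month 6: $4,634.32 +$108.00 interest = $4,742.32; pay $475.00 → $4,267.32
Month 7: $4,267.32 +$108.00 interest = $4,375.32; pay $438.00 → $3,937.32
Month 8: $3,937.32 +$108.00 interest = $4,045.32; pay $405.00 → $3,640.32
Month 9: $3,640.32 +$108.00 interest = $3,748.32; pay $375.00 → $3,373.32
Month 10: $3,373.32 +$108.00 interest = $3,481.32; pay $349.00 → $3,132.32
Month 11: $3,132.32 +$108.00 interest = $3,240.32; pay $337.00 → $2,903.32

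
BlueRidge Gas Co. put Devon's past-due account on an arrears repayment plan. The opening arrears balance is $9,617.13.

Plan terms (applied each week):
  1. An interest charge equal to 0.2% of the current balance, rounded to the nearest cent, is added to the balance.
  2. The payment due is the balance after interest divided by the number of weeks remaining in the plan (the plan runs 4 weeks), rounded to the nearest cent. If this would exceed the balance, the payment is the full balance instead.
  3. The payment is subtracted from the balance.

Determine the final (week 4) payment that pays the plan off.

Week 1: opening $9,617.13; interest $19.23 → $9,636.36; payment $2,409.09; balance $7,227.27
Week 2: opening $7,227.27; interest $14.45 → $7,241.72; payment $2,413.91; balance $4,827.81
Week 3: opening $4,827.81; interest $9.66 → $4,837.47; payment $2,418.74; balance $2,418.73
Week 4: opening $2,418.73; interest $4.84 → $2,423.57; payment $2,423.57; balance $0.00

$2,423.57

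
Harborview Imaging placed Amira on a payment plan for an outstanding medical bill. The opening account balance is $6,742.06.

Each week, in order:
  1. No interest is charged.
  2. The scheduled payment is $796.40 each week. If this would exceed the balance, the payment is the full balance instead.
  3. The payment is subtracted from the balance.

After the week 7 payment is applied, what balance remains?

Week 1: $6,742.06 − $796.40 → $5,945.66
Week 2: $5,945.66 − $796.40 → $5,149.26
Week 3: $5,149.26 − $796.40 → $4,352.86
Week 4: $4,352.86 − $796.40 → $3,556.46
Week 5: $3,556.46 − $796.40 → $2,760.06
Week 6: $2,760.06 − $796.40 → $1,963.66
Week 7: $1,963.66 − $796.40 → $1,167.26

$1,167.26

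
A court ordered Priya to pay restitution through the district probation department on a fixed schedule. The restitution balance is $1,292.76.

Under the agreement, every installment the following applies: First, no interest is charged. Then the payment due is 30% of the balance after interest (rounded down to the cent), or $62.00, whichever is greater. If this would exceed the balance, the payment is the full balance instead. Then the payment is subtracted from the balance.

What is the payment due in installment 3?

# | Opening | Payment | End bal
1 | $1,292.76 | $387.82 | $904.94
2 | $904.94 | $271.48 | $633.46
3 | $633.46 | $190.03 | $443.43

$190.03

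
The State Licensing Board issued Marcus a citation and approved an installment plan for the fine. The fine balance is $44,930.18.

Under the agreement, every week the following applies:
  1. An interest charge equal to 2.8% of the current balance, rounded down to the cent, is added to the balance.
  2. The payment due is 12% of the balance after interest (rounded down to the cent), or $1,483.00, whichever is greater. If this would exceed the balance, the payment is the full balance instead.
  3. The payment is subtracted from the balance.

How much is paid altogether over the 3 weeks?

$15,092.52

Week 1: opening $44,930.18; interest $1,258.04 → $46,188.22; payment $5,542.58; balance $40,645.64
Week 2: opening $40,645.64; interest $1,138.07 → $41,783.71; payment $5,014.04; balance $36,769.67
Week 3: opening $36,769.67; interest $1,029.55 → $37,799.22; payment $4,535.90; balance $33,263.32
Total paid: $15,092.52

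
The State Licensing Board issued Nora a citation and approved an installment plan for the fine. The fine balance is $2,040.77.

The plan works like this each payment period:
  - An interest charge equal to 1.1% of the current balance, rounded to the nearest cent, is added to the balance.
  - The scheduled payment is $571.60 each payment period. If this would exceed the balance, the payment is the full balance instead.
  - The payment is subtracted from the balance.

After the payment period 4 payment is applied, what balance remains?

# | Opening | Interest | Payment | End bal
1 | $2,040.77 | $22.45 | $571.60 | $1,491.62
2 | $1,491.62 | $16.41 | $571.60 | $936.43
3 | $936.43 | $10.30 | $571.60 | $375.13
4 | $375.13 | $4.13 | $379.26 | $0.00

$0.00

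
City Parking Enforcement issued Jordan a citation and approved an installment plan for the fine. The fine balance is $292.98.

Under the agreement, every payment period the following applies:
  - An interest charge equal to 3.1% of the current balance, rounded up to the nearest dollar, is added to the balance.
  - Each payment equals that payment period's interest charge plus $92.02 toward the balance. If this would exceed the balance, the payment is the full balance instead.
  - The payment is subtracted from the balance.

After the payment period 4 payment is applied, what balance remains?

$0.00

Payment period 1: $292.98 +$10.00 interest = $302.98; pay $102.02 → $200.96
Payment period 2: $200.96 +$7.00 interest = $207.96; pay $99.02 → $108.94
Payment period 3: $108.94 +$4.00 interest = $112.94; pay $96.02 → $16.92
Payment period 4: $16.92 +$1.00 interest = $17.92; pay $17.92 → $0.00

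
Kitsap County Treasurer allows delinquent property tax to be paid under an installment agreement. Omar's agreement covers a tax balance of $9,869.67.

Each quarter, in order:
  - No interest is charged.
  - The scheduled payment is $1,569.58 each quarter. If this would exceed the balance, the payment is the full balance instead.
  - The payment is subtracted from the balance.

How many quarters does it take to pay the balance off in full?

# | Opening | Payment | End bal
1 | $9,869.67 | $1,569.58 | $8,300.09
2 | $8,300.09 | $1,569.58 | $6,730.51
3 | $6,730.51 | $1,569.58 | $5,160.93
4 | $5,160.93 | $1,569.58 | $3,591.35
5 | $3,591.35 | $1,569.58 | $2,021.77
6 | $2,021.77 | $1,569.58 | $452.19
7 | $452.19 | $452.19 | $0.00
Balance reaches $0.00 in quarter 7.

7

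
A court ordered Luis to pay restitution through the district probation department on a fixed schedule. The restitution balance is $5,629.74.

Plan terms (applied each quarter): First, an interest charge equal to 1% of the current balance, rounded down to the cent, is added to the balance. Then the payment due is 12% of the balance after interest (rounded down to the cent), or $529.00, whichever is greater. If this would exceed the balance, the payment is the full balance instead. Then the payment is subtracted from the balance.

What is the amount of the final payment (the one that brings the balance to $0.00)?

$426.10

Quarter 1: opening $5,629.74; interest $56.29 → $5,686.03; payment $682.32; balance $5,003.71
Quarter 2: opening $5,003.71; interest $50.03 → $5,053.74; payment $606.44; balance $4,447.30
Quarter 3: opening $4,447.30; interest $44.47 → $4,491.77; payment $539.01; balance $3,952.76
Quarter 4: opening $3,952.76; interest $39.52 → $3,992.28; payment $529.00; balance $3,463.28
Quarter 5: opening $3,463.28; interest $34.63 → $3,497.91; payment $529.00; balance $2,968.91
Quarter 6: opening $2,968.91; interest $29.68 → $2,998.59; payment $529.00; balance $2,469.59
Quarter 7: opening $2,469.59; interest $24.69 → $2,494.28; payment $529.00; balance $1,965.28
Quarter 8: opening $1,965.28; interest $19.65 → $1,984.93; payment $529.00; balance $1,455.93
Quarter 9: opening $1,455.93; interest $14.55 → $1,470.48; payment $529.00; balance $941.48
Quarter 10: opening $941.48; interest $9.41 → $950.89; payment $529.00; balance $421.89
Quarter 11: opening $421.89; interest $4.21 → $426.10; payment $426.10; balance $0.00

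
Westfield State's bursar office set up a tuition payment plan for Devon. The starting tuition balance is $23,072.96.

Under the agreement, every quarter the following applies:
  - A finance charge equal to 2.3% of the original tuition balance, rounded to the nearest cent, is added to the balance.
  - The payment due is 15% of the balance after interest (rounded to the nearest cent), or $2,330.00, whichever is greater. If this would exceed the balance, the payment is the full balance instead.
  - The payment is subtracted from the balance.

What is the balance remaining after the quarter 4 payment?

# | Opening | Interest | Payment | End bal
1 | $23,072.96 | $530.68 | $3,540.55 | $20,063.09
2 | $20,063.09 | $530.68 | $3,089.07 | $17,504.70
3 | $17,504.70 | $530.68 | $2,705.31 | $15,330.07
4 | $15,330.07 | $530.68 | $2,379.11 | $13,481.64

$13,481.64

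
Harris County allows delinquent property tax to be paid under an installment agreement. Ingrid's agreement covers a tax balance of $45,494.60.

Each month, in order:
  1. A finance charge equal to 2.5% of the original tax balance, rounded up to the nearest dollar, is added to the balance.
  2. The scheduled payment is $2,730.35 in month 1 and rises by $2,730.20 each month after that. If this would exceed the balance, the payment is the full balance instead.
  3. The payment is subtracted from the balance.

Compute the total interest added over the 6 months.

Month 1: opening $45,494.60; interest $1,138.00 → $46,632.60; payment $2,730.35; balance $43,902.25
Month 2: opening $43,902.25; interest $1,138.00 → $45,040.25; payment $5,460.55; balance $39,579.70
Month 3: opening $39,579.70; interest $1,138.00 → $40,717.70; payment $8,190.75; balance $32,526.95
Month 4: opening $32,526.95; interest $1,138.00 → $33,664.95; payment $10,920.95; balance $22,744.00
Month 5: opening $22,744.00; interest $1,138.00 → $23,882.00; payment $13,651.15; balance $10,230.85
Month 6: opening $10,230.85; interest $1,138.00 → $11,368.85; payment $11,368.85; balance $0.00
Total interest: $1,138.00 + $1,138.00 + $1,138.00 + $1,138.00 + $1,138.00 + $1,138.00 = $6,828.00

$6,828.00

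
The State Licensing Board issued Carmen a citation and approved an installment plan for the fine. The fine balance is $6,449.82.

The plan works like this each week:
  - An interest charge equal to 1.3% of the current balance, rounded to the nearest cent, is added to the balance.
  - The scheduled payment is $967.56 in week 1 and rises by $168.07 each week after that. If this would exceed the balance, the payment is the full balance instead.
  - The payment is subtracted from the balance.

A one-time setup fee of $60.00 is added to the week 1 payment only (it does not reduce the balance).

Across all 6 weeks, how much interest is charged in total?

$283.63

Week 1: $6,449.82 +$83.85 interest = $6,533.67; pay $967.56 (+ $60.00 fee) → $5,566.11
Week 2: $5,566.11 +$72.36 interest = $5,638.47; pay $1,135.63 → $4,502.84
Week 3: $4,502.84 +$58.54 interest = $4,561.38; pay $1,303.70 → $3,257.68
Week 4: $3,257.68 +$42.35 interest = $3,300.03; pay $1,471.77 → $1,828.26
Week 5: $1,828.26 +$23.77 interest = $1,852.03; pay $1,639.84 → $212.19
Week 6: $212.19 +$2.76 interest = $214.95; pay $214.95 → $0.00
Total interest: $83.85 + $72.36 + $58.54 + $42.35 + $23.77 + $2.76 = $283.63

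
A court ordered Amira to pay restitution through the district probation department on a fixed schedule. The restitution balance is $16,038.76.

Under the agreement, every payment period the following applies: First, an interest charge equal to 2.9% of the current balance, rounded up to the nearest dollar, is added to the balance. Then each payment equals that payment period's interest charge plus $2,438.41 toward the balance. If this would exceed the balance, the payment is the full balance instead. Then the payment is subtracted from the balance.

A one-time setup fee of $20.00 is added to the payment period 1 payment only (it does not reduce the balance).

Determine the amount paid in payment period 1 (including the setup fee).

Payment period 1: $16,038.76 +$466.00 interest = $16,504.76; pay $2,904.41 (+ $20.00 fee) → $13,600.35

$2,924.41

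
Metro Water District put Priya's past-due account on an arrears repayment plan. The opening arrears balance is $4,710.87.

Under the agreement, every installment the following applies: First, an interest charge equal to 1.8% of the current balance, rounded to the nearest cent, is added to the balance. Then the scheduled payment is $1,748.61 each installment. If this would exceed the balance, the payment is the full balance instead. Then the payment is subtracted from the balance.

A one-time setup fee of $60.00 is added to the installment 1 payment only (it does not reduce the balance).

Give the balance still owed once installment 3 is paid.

$0.00

Installment 1: opening $4,710.87; interest $84.80 → $4,795.67; payment $1,748.61 (+ $60.00 fee); balance $3,047.06
Installment 2: opening $3,047.06; interest $54.85 → $3,101.91; payment $1,748.61; balance $1,353.30
Installment 3: opening $1,353.30; interest $24.36 → $1,377.66; payment $1,377.66; balance $0.00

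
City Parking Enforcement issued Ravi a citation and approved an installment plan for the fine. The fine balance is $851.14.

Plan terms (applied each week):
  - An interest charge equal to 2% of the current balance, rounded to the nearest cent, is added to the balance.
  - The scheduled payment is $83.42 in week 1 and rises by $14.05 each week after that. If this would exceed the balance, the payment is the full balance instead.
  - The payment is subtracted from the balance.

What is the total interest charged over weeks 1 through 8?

# | Opening | Interest | Payment | End bal
1 | $851.14 | $17.02 | $83.42 | $784.74
2 | $784.74 | $15.69 | $97.47 | $702.96
3 | $702.96 | $14.06 | $111.52 | $605.50
4 | $605.50 | $12.11 | $125.57 | $492.04
5 | $492.04 | $9.84 | $139.62 | $362.26
6 | $362.26 | $7.25 | $153.67 | $215.84
7 | $215.84 | $4.32 | $167.72 | $52.44
8 | $52.44 | $1.05 | $53.49 | $0.00
Total interest: $17.02 + $15.69 + $14.06 + $12.11 + $9.84 + $7.25 + $4.32 + $1.05 = $81.34

$81.34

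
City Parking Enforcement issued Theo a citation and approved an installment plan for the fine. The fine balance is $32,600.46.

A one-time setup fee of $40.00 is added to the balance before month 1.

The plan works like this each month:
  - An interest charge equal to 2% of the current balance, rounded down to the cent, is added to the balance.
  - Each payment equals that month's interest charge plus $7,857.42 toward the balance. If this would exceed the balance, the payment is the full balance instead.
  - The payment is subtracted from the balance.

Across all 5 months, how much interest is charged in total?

$1,692.54

Month 1: opening $32,640.46; interest $652.80 → $33,293.26; payment $8,510.22; balance $24,783.04
Month 2: opening $24,783.04; interest $495.66 → $25,278.70; payment $8,353.08; balance $16,925.62
Month 3: opening $16,925.62; interest $338.51 → $17,264.13; payment $8,195.93; balance $9,068.20
Month 4: opening $9,068.20; interest $181.36 → $9,249.56; payment $8,038.78; balance $1,210.78
Month 5: opening $1,210.78; interest $24.21 → $1,234.99; payment $1,234.99; balance $0.00
Total interest: $652.80 + $495.66 + $338.51 + $181.36 + $24.21 = $1,692.54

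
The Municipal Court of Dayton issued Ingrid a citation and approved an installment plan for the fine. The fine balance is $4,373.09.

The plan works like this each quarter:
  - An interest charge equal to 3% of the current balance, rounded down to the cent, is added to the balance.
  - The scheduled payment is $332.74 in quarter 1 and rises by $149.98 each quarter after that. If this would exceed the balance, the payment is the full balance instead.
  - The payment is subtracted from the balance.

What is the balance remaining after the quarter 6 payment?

$727.63

# | Opening | Interest | Payment | End bal
1 | $4,373.09 | $131.19 | $332.74 | $4,171.54
2 | $4,171.54 | $125.14 | $482.72 | $3,813.96
3 | $3,813.96 | $114.41 | $632.70 | $3,295.67
4 | $3,295.67 | $98.87 | $782.68 | $2,611.86
5 | $2,611.86 | $78.35 | $932.66 | $1,757.55
6 | $1,757.55 | $52.72 | $1,082.64 | $727.63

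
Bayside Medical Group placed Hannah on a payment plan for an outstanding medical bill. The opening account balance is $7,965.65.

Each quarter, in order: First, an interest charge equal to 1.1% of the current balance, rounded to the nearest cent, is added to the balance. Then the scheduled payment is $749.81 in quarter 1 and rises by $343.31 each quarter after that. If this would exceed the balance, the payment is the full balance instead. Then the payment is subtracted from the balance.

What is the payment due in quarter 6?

$1,122.21

Quarter 1: opening $7,965.65; interest $87.62 → $8,053.27; payment $749.81; balance $7,303.46
Quarter 2: opening $7,303.46; interest $80.34 → $7,383.80; payment $1,093.12; balance $6,290.68
Quarter 3: opening $6,290.68; interest $69.20 → $6,359.88; payment $1,436.43; balance $4,923.45
Quarter 4: opening $4,923.45; interest $54.16 → $4,977.61; payment $1,779.74; balance $3,197.87
Quarter 5: opening $3,197.87; interest $35.18 → $3,233.05; payment $2,123.05; balance $1,110.00
Quarter 6: opening $1,110.00; interest $12.21 → $1,122.21; payment $1,122.21; balance $0.00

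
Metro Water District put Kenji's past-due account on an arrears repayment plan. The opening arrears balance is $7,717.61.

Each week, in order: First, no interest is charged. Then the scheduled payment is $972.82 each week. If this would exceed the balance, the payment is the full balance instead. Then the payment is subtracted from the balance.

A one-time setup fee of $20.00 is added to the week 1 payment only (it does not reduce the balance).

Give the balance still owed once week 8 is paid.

$0.00

Week 1: $7,717.61 − $972.82 (+ $20.00 fee) → $6,744.79
Week 2: $6,744.79 − $972.82 → $5,771.97
Week 3: $5,771.97 − $972.82 → $4,799.15
Week 4: $4,799.15 − $972.82 → $3,826.33
Week 5: $3,826.33 − $972.82 → $2,853.51
Week 6: $2,853.51 − $972.82 → $1,880.69
Week 7: $1,880.69 − $972.82 → $907.87
Week 8: $907.87 − $907.87 → $0.00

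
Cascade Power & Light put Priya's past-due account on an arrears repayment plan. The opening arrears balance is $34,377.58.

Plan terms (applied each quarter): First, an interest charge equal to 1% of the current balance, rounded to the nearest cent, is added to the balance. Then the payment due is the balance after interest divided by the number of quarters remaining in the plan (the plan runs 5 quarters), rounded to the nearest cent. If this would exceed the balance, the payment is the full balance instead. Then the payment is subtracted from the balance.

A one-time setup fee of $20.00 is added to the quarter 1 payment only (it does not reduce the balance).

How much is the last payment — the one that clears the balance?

Quarter 1: $34,377.58 +$343.78 interest = $34,721.36; pay $6,944.27 (+ $20.00 fee) → $27,777.09
Quarter 2: $27,777.09 +$277.77 interest = $28,054.86; pay $7,013.72 → $21,041.14
Quarter 3: $21,041.14 +$210.41 interest = $21,251.55; pay $7,083.85 → $14,167.70
Quarter 4: $14,167.70 +$141.68 interest = $14,309.38; pay $7,154.69 → $7,154.69
Quarter 5: $7,154.69 +$71.55 interest = $7,226.24; pay $7,226.24 → $0.00

$7,226.24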